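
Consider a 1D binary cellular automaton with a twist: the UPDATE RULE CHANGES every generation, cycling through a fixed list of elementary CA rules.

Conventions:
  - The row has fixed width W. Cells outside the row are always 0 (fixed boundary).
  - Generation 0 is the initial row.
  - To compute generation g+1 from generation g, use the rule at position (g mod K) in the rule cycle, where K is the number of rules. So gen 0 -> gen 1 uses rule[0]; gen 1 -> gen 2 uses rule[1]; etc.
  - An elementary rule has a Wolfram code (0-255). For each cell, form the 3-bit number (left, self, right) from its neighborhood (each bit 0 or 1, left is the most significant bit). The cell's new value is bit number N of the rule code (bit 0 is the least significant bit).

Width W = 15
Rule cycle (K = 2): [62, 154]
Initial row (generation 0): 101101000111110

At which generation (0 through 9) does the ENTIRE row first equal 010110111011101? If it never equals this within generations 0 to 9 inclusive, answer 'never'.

Gen 0: 101101000111110
Gen 1 (rule 62): 111011101100001
Gen 2 (rule 154): 110011001010010
Gen 3 (rule 62): 101110111111111
Gen 4 (rule 154): 001100111111110
Gen 5 (rule 62): 011011100000001
Gen 6 (rule 154): 110011010000010
Gen 7 (rule 62): 101110111000111
Gen 8 (rule 154): 001100110101110
Gen 9 (rule 62): 011011101111001

Answer: never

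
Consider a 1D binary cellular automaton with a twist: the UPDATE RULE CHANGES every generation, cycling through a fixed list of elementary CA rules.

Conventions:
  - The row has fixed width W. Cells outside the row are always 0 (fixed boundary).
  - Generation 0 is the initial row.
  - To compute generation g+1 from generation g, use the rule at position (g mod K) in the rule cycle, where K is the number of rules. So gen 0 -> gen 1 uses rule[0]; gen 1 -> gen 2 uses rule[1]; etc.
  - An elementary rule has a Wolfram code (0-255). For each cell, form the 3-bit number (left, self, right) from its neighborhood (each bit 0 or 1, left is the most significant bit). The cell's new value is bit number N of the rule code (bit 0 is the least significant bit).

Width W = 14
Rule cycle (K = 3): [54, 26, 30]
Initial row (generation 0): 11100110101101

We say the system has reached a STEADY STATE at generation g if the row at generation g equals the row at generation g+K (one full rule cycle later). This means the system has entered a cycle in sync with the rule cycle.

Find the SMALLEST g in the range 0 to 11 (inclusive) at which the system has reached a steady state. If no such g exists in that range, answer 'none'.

Answer: none

Derivation:
Gen 0: 11100110101101
Gen 1 (rule 54): 00011001110011
Gen 2 (rule 26): 00110111001110
Gen 3 (rule 30): 01100100111001
Gen 4 (rule 54): 10011111000111
Gen 5 (rule 26): 01110000101100
Gen 6 (rule 30): 11001001101010
Gen 7 (rule 54): 00111110011111
Gen 8 (rule 26): 01100001110000
Gen 9 (rule 30): 11010011001000
Gen 10 (rule 54): 00111100111100
Gen 11 (rule 26): 01100011100010
Gen 12 (rule 30): 11010110010111
Gen 13 (rule 54): 00111001111000
Gen 14 (rule 26): 01100111000100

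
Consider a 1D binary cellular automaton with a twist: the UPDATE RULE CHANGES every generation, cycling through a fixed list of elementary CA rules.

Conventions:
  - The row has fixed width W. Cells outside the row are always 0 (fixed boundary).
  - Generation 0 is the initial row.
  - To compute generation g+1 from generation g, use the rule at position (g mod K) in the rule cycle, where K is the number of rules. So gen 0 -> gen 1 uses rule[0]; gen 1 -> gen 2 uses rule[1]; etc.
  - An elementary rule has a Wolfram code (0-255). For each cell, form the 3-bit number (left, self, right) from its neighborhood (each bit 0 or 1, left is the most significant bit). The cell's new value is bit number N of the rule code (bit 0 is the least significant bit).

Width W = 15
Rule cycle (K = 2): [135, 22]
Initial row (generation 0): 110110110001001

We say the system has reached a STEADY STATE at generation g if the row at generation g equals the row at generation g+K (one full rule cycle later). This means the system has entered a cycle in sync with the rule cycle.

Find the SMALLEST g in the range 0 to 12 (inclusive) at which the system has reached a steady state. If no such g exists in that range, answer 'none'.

Answer: 4

Derivation:
Gen 0: 110110110001001
Gen 1 (rule 135): 000000000111011
Gen 2 (rule 22): 000000001000000
Gen 3 (rule 135): 111111111011111
Gen 4 (rule 22): 000000000000000
Gen 5 (rule 135): 111111111111111
Gen 6 (rule 22): 000000000000000
Gen 7 (rule 135): 111111111111111
Gen 8 (rule 22): 000000000000000
Gen 9 (rule 135): 111111111111111
Gen 10 (rule 22): 000000000000000
Gen 11 (rule 135): 111111111111111
Gen 12 (rule 22): 000000000000000
Gen 13 (rule 135): 111111111111111
Gen 14 (rule 22): 000000000000000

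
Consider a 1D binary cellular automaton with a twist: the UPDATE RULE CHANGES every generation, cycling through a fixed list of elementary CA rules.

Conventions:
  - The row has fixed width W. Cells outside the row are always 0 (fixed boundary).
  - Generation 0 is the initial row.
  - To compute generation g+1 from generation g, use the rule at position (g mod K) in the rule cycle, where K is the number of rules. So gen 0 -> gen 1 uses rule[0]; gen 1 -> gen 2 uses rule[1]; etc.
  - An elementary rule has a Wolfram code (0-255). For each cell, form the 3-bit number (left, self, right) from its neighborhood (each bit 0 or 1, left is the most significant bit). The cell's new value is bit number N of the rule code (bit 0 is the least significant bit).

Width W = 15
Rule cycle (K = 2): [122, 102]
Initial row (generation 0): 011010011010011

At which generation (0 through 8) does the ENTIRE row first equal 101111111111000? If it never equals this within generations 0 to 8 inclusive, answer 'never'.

Gen 0: 011010011010011
Gen 1 (rule 122): 111101111101111
Gen 2 (rule 102): 000110000110001
Gen 3 (rule 122): 001111001111010
Gen 4 (rule 102): 010001010001110
Gen 5 (rule 122): 101010101011011
Gen 6 (rule 102): 111111111101101
Gen 7 (rule 122): 100000000111110
Gen 8 (rule 102): 100000001000010

Answer: never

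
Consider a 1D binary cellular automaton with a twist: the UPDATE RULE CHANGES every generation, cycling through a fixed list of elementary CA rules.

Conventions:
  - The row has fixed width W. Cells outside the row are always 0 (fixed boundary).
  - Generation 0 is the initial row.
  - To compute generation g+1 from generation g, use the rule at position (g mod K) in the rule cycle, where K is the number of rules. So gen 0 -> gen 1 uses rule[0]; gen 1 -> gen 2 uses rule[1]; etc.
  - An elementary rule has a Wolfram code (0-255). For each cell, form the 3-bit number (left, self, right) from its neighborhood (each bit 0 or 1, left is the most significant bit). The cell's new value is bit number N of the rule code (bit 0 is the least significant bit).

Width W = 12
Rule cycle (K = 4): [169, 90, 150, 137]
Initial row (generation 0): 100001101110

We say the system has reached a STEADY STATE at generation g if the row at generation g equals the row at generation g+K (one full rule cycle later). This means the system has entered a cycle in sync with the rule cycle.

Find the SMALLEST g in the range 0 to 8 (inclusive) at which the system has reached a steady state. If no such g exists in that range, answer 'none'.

Answer: none

Derivation:
Gen 0: 100001101110
Gen 1 (rule 169): 001101011100
Gen 2 (rule 90): 011100010110
Gen 3 (rule 150): 101010110001
Gen 4 (rule 137): 000000100100
Gen 5 (rule 169): 111110000001
Gen 6 (rule 90): 100011000010
Gen 7 (rule 150): 110100100111
Gen 8 (rule 137): 100000000110
Gen 9 (rule 169): 001111110100
Gen 10 (rule 90): 011000010010
Gen 11 (rule 150): 100100111111
Gen 12 (rule 137): 000000111110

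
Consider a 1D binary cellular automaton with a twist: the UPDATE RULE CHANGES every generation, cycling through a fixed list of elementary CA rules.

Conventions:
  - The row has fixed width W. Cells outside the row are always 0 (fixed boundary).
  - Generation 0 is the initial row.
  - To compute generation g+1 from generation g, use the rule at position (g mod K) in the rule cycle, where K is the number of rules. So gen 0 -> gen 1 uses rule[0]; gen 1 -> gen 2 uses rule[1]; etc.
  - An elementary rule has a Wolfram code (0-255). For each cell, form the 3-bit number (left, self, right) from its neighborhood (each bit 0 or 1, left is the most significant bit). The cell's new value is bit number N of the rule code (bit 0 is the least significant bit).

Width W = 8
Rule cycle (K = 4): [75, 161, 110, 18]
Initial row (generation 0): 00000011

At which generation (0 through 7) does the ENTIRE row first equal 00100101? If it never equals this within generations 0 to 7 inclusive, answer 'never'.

Gen 0: 00000011
Gen 1 (rule 75): 11111111
Gen 2 (rule 161): 01111110
Gen 3 (rule 110): 11000010
Gen 4 (rule 18): 00100101
Gen 5 (rule 75): 11001000
Gen 6 (rule 161): 00000011
Gen 7 (rule 110): 00000111

Answer: 4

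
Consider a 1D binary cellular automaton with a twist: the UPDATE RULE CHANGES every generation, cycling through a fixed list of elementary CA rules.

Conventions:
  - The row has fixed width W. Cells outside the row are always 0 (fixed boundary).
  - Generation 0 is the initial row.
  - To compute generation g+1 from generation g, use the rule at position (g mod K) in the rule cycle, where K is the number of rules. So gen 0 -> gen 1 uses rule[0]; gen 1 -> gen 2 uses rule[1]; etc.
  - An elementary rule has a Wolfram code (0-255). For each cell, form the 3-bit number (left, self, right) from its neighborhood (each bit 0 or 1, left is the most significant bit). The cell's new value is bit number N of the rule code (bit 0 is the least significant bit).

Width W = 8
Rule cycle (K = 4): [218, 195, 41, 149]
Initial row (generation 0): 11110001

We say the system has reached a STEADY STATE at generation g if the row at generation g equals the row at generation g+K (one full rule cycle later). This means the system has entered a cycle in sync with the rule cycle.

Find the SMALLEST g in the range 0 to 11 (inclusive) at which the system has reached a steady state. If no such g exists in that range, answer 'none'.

Answer: 11

Derivation:
Gen 0: 11110001
Gen 1 (rule 218): 11111010
Gen 2 (rule 195): 01111000
Gen 3 (rule 41): 01000011
Gen 4 (rule 149): 01111000
Gen 5 (rule 218): 11111100
Gen 6 (rule 195): 01111101
Gen 7 (rule 41): 01000010
Gen 8 (rule 149): 01111011
Gen 9 (rule 218): 11111011
Gen 10 (rule 195): 01111001
Gen 11 (rule 41): 01000000
Gen 12 (rule 149): 01111111
Gen 13 (rule 218): 11111111
Gen 14 (rule 195): 01111111
Gen 15 (rule 41): 01000000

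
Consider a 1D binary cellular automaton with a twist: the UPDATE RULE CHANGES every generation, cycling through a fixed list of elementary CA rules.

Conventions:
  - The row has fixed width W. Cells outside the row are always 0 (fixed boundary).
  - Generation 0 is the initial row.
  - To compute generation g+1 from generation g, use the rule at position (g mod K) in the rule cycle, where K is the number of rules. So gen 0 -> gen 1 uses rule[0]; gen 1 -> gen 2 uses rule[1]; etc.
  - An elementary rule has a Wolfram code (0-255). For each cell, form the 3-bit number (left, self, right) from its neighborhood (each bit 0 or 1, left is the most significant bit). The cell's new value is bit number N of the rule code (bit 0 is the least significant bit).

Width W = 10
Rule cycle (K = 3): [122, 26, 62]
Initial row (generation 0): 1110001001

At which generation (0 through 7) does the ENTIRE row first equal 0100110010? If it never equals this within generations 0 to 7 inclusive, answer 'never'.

Answer: never

Derivation:
Gen 0: 1110001001
Gen 1 (rule 122): 1011010110
Gen 2 (rule 26): 0010000101
Gen 3 (rule 62): 0111001111
Gen 4 (rule 122): 1101111001
Gen 5 (rule 26): 1001000110
Gen 6 (rule 62): 1111101101
Gen 7 (rule 122): 1000111110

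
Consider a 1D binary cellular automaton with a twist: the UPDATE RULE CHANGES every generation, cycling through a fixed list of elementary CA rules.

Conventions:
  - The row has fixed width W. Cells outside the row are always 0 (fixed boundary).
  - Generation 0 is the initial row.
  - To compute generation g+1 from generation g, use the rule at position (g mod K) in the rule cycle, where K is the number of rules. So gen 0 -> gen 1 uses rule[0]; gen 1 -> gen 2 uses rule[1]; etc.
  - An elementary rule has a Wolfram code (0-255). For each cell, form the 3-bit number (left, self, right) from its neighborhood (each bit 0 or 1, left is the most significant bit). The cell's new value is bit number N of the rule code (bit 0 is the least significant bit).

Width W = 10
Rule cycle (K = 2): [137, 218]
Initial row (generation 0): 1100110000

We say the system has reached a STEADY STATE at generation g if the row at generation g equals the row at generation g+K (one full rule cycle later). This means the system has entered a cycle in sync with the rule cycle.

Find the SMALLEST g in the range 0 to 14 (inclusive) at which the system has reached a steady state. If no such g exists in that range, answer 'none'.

Answer: 8

Derivation:
Gen 0: 1100110000
Gen 1 (rule 137): 1000100111
Gen 2 (rule 218): 0101011111
Gen 3 (rule 137): 0000011110
Gen 4 (rule 218): 0000111111
Gen 5 (rule 137): 1110111110
Gen 6 (rule 218): 1110111111
Gen 7 (rule 137): 1100111110
Gen 8 (rule 218): 1111111111
Gen 9 (rule 137): 1111111110
Gen 10 (rule 218): 1111111111
Gen 11 (rule 137): 1111111110
Gen 12 (rule 218): 1111111111
Gen 13 (rule 137): 1111111110
Gen 14 (rule 218): 1111111111
Gen 15 (rule 137): 1111111110
Gen 16 (rule 218): 1111111111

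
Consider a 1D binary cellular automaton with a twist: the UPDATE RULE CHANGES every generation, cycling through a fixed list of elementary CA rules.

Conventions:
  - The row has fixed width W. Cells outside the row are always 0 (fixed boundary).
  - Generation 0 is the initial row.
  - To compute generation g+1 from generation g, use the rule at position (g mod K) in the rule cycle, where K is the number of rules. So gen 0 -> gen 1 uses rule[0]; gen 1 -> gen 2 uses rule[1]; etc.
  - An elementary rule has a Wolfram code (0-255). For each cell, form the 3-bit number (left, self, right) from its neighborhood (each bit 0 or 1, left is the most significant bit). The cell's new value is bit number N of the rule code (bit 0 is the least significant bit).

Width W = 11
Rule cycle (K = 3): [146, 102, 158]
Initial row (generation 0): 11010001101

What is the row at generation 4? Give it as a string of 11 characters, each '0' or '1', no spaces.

Gen 0: 11010001101
Gen 1 (rule 146): 00001010000
Gen 2 (rule 102): 00011110000
Gen 3 (rule 158): 00111101000
Gen 4 (rule 146): 01011000100

Answer: 01011000100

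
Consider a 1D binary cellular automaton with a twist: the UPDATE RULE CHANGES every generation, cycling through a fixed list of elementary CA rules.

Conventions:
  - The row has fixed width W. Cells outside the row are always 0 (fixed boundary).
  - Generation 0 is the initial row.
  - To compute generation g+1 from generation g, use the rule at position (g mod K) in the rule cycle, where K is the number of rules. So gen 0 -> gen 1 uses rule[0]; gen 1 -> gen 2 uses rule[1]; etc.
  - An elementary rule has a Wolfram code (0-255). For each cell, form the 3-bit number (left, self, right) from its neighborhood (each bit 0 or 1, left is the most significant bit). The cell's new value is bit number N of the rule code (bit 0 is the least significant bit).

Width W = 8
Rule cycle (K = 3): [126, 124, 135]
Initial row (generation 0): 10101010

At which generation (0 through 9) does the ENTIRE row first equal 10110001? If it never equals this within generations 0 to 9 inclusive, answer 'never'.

Gen 0: 10101010
Gen 1 (rule 126): 11111111
Gen 2 (rule 124): 10000001
Gen 3 (rule 135): 10111111
Gen 4 (rule 126): 11100001
Gen 5 (rule 124): 10110001
Gen 6 (rule 135): 10000111
Gen 7 (rule 126): 11001101
Gen 8 (rule 124): 11101111
Gen 9 (rule 135): 01000110

Answer: 5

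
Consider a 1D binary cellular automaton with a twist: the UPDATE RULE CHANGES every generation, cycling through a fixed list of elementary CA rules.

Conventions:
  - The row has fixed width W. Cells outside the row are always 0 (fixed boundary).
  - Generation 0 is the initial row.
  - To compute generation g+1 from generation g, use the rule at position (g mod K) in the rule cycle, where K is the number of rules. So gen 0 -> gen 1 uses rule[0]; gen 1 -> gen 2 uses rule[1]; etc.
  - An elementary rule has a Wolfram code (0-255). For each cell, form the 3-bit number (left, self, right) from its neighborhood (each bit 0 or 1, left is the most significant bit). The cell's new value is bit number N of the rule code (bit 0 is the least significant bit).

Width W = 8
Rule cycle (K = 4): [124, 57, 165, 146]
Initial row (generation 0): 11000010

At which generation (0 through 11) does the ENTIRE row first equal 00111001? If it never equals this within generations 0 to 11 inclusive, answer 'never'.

Gen 0: 11000010
Gen 1 (rule 124): 11100011
Gen 2 (rule 57): 10011010
Gen 3 (rule 165): 10000110
Gen 4 (rule 146): 01001001
Gen 5 (rule 124): 01101101
Gen 6 (rule 57): 01011010
Gen 7 (rule 165): 01100110
Gen 8 (rule 146): 10011001
Gen 9 (rule 124): 11011101
Gen 10 (rule 57): 10110010
Gen 11 (rule 165): 11000010

Answer: never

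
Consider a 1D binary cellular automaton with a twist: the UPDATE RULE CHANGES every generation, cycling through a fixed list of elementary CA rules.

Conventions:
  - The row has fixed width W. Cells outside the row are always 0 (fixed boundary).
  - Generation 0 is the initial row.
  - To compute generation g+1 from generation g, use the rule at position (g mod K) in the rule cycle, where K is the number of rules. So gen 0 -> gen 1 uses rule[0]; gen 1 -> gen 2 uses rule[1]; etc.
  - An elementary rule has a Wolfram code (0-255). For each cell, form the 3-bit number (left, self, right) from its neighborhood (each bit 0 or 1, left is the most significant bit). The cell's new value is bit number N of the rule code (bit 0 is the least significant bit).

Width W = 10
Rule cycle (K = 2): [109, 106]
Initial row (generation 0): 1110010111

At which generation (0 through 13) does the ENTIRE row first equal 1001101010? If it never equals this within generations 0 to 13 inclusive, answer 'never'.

Gen 0: 1110010111
Gen 1 (rule 109): 1010011101
Gen 2 (rule 106): 0100110110
Gen 3 (rule 109): 0100111110
Gen 4 (rule 106): 1001100010
Gen 5 (rule 109): 1001101010
Gen 6 (rule 106): 0011110100
Gen 7 (rule 109): 1010011101
Gen 8 (rule 106): 0100110110
Gen 9 (rule 109): 0100111110
Gen 10 (rule 106): 1001100010
Gen 11 (rule 109): 1001101010
Gen 12 (rule 106): 0011110100
Gen 13 (rule 109): 1010011101

Answer: 5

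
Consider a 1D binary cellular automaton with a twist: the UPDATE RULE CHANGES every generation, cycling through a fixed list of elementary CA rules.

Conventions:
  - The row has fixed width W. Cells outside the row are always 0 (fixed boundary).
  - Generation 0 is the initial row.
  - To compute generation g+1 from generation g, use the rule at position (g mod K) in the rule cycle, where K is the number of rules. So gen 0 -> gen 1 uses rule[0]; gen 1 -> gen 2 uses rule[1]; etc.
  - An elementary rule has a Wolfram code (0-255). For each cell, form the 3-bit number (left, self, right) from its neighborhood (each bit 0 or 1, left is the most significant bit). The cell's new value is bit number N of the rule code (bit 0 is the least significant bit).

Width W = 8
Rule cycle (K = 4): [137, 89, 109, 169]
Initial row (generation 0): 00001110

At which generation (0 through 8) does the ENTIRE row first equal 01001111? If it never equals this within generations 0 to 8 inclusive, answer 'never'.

Gen 0: 00001110
Gen 1 (rule 137): 11101100
Gen 2 (rule 89): 10101111
Gen 3 (rule 109): 11111001
Gen 4 (rule 169): 11110000
Gen 5 (rule 137): 11100111
Gen 6 (rule 89): 10110101
Gen 7 (rule 109): 11111111
Gen 8 (rule 169): 11111110

Answer: never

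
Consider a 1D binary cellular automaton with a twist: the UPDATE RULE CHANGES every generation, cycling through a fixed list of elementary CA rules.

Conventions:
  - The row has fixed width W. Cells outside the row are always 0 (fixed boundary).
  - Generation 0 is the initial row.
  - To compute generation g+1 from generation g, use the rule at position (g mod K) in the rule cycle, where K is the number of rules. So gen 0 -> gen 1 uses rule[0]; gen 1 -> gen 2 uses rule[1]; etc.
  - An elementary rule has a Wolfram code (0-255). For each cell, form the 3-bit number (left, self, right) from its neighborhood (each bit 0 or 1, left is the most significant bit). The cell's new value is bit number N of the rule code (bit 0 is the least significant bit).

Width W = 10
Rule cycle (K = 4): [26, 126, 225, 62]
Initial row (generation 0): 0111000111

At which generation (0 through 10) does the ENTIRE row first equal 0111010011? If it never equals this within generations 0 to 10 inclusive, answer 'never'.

Answer: 7

Derivation:
Gen 0: 0111000111
Gen 1 (rule 26): 1100101100
Gen 2 (rule 126): 1111111110
Gen 3 (rule 225): 0111111110
Gen 4 (rule 62): 1100000001
Gen 5 (rule 26): 1010000010
Gen 6 (rule 126): 1111000111
Gen 7 (rule 225): 0111010011
Gen 8 (rule 62): 1100111110
Gen 9 (rule 26): 1011100001
Gen 10 (rule 126): 1110110011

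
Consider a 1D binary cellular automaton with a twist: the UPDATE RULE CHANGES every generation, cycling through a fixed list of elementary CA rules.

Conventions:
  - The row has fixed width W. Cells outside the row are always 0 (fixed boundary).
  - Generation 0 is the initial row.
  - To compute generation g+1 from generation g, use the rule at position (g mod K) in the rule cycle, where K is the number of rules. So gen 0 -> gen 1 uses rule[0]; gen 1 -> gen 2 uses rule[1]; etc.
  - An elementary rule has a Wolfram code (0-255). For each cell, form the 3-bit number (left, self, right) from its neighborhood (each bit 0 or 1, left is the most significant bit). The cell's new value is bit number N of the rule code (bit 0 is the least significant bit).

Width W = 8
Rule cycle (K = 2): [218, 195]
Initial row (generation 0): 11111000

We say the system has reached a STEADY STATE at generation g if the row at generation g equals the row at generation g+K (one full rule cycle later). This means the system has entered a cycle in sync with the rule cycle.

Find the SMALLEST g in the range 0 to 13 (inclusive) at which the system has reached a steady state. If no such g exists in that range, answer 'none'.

Gen 0: 11111000
Gen 1 (rule 218): 11111100
Gen 2 (rule 195): 01111101
Gen 3 (rule 218): 11111100
Gen 4 (rule 195): 01111101
Gen 5 (rule 218): 11111100
Gen 6 (rule 195): 01111101
Gen 7 (rule 218): 11111100
Gen 8 (rule 195): 01111101
Gen 9 (rule 218): 11111100
Gen 10 (rule 195): 01111101
Gen 11 (rule 218): 11111100
Gen 12 (rule 195): 01111101
Gen 13 (rule 218): 11111100
Gen 14 (rule 195): 01111101
Gen 15 (rule 218): 11111100

Answer: 1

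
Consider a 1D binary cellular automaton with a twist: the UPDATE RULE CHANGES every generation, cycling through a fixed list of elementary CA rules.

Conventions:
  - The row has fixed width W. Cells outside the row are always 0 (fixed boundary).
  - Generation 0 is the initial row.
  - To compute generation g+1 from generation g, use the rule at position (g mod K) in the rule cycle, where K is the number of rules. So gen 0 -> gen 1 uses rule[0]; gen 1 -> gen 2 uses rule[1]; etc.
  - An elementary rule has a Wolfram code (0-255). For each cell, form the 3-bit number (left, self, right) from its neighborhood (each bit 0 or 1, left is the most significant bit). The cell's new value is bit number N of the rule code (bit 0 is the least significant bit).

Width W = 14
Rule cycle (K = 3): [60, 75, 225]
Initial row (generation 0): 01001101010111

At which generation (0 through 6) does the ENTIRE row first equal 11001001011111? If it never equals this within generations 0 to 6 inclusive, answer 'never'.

Gen 0: 01001101010111
Gen 1 (rule 60): 01101011111100
Gen 2 (rule 75): 11100010000101
Gen 3 (rule 225): 01101000110010
Gen 4 (rule 60): 01011100101011
Gen 5 (rule 75): 10010101000011
Gen 6 (rule 225): 00001010011001

Answer: never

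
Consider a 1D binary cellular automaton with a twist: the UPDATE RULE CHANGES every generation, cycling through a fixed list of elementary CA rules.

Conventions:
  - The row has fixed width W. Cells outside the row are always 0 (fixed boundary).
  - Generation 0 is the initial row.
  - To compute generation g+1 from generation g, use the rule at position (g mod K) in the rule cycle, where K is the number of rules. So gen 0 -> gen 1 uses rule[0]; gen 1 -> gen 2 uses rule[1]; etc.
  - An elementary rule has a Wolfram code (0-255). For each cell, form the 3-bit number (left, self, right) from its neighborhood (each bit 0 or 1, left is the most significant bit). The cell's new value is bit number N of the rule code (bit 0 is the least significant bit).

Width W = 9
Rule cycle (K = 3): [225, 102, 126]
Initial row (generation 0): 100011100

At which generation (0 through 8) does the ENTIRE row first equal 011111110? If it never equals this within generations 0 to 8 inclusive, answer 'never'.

Gen 0: 100011100
Gen 1 (rule 225): 001001101
Gen 2 (rule 102): 011010111
Gen 3 (rule 126): 111111101
Gen 4 (rule 225): 011111110
Gen 5 (rule 102): 100000010
Gen 6 (rule 126): 110000111
Gen 7 (rule 225): 010110011
Gen 8 (rule 102): 111010101

Answer: 4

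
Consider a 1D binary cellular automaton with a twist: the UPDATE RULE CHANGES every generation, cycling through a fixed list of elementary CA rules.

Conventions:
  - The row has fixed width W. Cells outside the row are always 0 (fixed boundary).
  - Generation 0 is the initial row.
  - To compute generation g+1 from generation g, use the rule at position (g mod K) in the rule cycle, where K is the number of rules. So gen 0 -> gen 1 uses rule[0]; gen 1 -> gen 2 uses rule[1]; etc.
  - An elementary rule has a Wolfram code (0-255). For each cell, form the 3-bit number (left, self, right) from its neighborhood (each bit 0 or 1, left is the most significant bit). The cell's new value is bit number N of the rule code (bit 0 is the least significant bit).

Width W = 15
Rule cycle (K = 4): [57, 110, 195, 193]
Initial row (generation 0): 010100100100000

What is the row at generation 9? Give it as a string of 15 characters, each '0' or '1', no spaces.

Gen 0: 010100100100000
Gen 1 (rule 57): 001010010011111
Gen 2 (rule 110): 011110110110001
Gen 3 (rule 195): 101110010010110
Gen 4 (rule 193): 000110000000010
Gen 5 (rule 57): 110101111111001
Gen 6 (rule 110): 111111000001011
Gen 7 (rule 195): 011111011110001
Gen 8 (rule 193): 001111001110100
Gen 9 (rule 57): 101000101001011

Answer: 101000101001011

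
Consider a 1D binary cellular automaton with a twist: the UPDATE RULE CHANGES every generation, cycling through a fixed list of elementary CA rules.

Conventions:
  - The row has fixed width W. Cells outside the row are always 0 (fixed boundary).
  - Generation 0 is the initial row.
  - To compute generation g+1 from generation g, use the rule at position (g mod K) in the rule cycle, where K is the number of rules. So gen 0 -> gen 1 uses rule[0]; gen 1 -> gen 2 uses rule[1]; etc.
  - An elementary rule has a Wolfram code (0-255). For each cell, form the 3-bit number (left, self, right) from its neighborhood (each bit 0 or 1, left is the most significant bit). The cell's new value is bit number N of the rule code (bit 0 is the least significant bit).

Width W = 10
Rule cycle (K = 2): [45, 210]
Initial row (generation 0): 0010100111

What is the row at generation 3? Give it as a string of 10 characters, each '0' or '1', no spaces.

Gen 0: 0010100111
Gen 1 (rule 45): 1011100100
Gen 2 (rule 210): 0001111010
Gen 3 (rule 45): 1101000110

Answer: 1101000110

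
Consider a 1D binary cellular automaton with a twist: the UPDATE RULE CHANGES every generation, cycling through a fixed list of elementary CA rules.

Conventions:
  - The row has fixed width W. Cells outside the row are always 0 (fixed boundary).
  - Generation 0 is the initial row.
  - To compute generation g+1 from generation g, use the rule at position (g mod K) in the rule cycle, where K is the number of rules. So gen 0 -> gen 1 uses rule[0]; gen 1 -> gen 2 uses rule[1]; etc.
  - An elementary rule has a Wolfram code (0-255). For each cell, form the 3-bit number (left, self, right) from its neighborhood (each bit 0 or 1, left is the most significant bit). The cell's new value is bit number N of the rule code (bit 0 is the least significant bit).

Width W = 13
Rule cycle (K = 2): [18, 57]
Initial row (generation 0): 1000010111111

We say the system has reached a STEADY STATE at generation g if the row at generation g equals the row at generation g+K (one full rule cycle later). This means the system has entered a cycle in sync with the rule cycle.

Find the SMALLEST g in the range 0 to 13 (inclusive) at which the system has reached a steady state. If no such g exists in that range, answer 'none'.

Gen 0: 1000010111111
Gen 1 (rule 18): 0100100000000
Gen 2 (rule 57): 0010011111111
Gen 3 (rule 18): 0101100000000
Gen 4 (rule 57): 0011011111111
Gen 5 (rule 18): 0100000000000
Gen 6 (rule 57): 0011111111111
Gen 7 (rule 18): 0100000000000
Gen 8 (rule 57): 0011111111111
Gen 9 (rule 18): 0100000000000
Gen 10 (rule 57): 0011111111111
Gen 11 (rule 18): 0100000000000
Gen 12 (rule 57): 0011111111111
Gen 13 (rule 18): 0100000000000
Gen 14 (rule 57): 0011111111111
Gen 15 (rule 18): 0100000000000

Answer: 5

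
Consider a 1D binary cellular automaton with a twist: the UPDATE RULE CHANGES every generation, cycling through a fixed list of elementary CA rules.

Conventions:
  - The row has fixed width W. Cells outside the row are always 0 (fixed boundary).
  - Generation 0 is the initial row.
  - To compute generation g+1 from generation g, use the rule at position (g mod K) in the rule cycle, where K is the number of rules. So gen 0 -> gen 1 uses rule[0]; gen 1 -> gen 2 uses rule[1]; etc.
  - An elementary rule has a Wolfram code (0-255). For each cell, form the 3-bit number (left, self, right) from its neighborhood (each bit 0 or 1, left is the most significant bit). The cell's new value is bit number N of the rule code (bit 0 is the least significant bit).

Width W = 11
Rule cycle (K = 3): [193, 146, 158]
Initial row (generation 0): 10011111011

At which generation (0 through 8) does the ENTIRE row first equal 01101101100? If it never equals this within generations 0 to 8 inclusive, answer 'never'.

Gen 0: 10011111011
Gen 1 (rule 193): 00001111001
Gen 2 (rule 146): 00010110110
Gen 3 (rule 158): 00110100101
Gen 4 (rule 193): 10010000000
Gen 5 (rule 146): 01101000000
Gen 6 (rule 158): 11001100000
Gen 7 (rule 193): 01000101111
Gen 8 (rule 146): 10101000110

Answer: never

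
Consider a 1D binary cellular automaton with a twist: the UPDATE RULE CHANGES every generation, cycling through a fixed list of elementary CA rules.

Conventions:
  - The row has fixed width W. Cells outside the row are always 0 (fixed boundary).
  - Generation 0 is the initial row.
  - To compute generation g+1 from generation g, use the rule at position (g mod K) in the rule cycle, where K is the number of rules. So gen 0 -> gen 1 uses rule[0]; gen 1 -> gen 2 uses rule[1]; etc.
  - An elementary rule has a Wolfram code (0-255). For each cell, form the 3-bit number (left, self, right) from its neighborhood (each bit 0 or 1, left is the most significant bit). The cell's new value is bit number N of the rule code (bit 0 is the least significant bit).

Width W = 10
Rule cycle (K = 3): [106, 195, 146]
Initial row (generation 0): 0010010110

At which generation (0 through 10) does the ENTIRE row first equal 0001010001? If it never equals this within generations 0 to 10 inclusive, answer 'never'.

Answer: never

Derivation:
Gen 0: 0010010110
Gen 1 (rule 106): 0100101110
Gen 2 (rule 195): 1001000110
Gen 3 (rule 146): 0110101001
Gen 4 (rule 106): 1111010010
Gen 5 (rule 195): 0111000100
Gen 6 (rule 146): 1010101010
Gen 7 (rule 106): 0101010100
Gen 8 (rule 195): 1000000001
Gen 9 (rule 146): 0100000010
Gen 10 (rule 106): 1000000100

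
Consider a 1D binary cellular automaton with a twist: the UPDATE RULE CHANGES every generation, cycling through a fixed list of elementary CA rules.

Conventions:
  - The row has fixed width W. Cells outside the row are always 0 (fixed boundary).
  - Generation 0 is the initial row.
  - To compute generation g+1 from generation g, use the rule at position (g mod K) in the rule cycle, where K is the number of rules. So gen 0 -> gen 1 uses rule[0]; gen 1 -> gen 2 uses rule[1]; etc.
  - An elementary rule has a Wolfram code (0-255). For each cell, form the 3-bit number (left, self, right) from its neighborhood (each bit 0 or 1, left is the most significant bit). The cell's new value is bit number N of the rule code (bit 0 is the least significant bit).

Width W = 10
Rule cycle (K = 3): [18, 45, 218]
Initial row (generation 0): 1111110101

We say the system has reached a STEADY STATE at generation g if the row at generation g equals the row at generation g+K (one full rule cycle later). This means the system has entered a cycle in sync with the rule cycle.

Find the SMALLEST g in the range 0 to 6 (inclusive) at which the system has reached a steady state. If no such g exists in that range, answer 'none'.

Gen 0: 1111110101
Gen 1 (rule 18): 0000000000
Gen 2 (rule 45): 1111111111
Gen 3 (rule 218): 1111111111
Gen 4 (rule 18): 0000000000
Gen 5 (rule 45): 1111111111
Gen 6 (rule 218): 1111111111
Gen 7 (rule 18): 0000000000
Gen 8 (rule 45): 1111111111
Gen 9 (rule 218): 1111111111

Answer: 1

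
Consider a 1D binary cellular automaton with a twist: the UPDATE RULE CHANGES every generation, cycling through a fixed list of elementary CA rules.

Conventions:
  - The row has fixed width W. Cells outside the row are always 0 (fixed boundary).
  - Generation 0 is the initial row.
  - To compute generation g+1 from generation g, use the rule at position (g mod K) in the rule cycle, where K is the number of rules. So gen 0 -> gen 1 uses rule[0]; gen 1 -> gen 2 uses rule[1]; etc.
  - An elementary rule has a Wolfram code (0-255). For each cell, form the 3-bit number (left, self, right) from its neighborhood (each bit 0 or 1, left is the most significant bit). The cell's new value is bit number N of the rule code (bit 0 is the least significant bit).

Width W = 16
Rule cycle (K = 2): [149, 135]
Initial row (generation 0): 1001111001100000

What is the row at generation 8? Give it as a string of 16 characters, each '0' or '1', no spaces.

Answer: 1011100101000011

Derivation:
Gen 0: 1001111001100000
Gen 1 (rule 149): 1100110100011111
Gen 2 (rule 135): 0001000101101110
Gen 3 (rule 149): 1101110100000101
Gen 4 (rule 135): 0000100101111101
Gen 5 (rule 149): 1110110100111001
Gen 6 (rule 135): 0100000101010011
Gen 7 (rule 149): 0111110101011000
Gen 8 (rule 135): 1011100101000011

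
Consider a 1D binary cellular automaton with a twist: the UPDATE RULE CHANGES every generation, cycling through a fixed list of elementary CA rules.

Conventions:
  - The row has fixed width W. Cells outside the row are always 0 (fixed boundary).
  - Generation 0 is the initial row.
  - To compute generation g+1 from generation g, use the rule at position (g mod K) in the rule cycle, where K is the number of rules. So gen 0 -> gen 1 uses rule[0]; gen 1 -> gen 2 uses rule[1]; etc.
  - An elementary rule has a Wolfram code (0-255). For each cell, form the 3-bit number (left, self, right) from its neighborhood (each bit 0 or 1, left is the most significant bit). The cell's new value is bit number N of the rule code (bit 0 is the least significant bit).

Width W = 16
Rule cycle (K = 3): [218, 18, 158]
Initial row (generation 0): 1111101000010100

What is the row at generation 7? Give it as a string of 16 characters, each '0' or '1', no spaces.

Answer: 1111100001111100

Derivation:
Gen 0: 1111101000010100
Gen 1 (rule 218): 1111100100100010
Gen 2 (rule 18): 0000011011010101
Gen 3 (rule 158): 0000110010010101
Gen 4 (rule 218): 0001111101100000
Gen 5 (rule 18): 0010000000010000
Gen 6 (rule 158): 0111000000111000
Gen 7 (rule 218): 1111100001111100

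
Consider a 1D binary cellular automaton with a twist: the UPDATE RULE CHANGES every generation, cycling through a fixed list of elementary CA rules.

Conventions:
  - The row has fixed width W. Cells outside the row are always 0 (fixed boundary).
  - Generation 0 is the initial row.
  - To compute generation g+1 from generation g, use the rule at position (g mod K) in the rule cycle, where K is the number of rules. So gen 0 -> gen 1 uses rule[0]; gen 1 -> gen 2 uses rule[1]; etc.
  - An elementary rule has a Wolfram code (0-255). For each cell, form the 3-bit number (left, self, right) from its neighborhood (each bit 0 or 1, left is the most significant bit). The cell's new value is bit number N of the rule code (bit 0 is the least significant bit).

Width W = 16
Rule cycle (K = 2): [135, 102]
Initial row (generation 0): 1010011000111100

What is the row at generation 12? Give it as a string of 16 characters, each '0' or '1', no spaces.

Answer: 0010010100011000

Derivation:
Gen 0: 1010011000111100
Gen 1 (rule 135): 1010100011011001
Gen 2 (rule 102): 1111100101101011
Gen 3 (rule 135): 0111001100001000
Gen 4 (rule 102): 1001010100011000
Gen 5 (rule 135): 1011010101100011
Gen 6 (rule 102): 1101111110100101
Gen 7 (rule 135): 0000111100101101
Gen 8 (rule 102): 0001000101110111
Gen 9 (rule 135): 1111011100100010
Gen 10 (rule 102): 0001100101100110
Gen 11 (rule 135): 1110001100001000
Gen 12 (rule 102): 0010010100011000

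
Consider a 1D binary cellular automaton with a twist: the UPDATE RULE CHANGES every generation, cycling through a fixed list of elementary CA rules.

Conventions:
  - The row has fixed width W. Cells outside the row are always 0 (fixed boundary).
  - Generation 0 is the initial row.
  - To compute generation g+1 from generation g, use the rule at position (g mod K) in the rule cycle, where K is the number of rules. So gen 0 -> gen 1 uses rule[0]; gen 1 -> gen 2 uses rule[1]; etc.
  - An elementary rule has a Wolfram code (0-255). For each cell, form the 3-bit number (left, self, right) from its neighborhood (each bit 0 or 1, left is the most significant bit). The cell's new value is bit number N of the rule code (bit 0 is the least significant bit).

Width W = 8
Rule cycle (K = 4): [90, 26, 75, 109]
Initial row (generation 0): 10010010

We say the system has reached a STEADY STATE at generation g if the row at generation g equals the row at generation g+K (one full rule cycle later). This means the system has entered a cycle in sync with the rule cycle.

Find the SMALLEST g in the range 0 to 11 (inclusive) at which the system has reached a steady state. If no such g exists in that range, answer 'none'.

Gen 0: 10010010
Gen 1 (rule 90): 01101101
Gen 2 (rule 26): 11001000
Gen 3 (rule 75): 11010011
Gen 4 (rule 109): 11110011
Gen 5 (rule 90): 10011111
Gen 6 (rule 26): 01110000
Gen 7 (rule 75): 11010111
Gen 8 (rule 109): 11111101
Gen 9 (rule 90): 10000100
Gen 10 (rule 26): 01001010
Gen 11 (rule 75): 10010000
Gen 12 (rule 109): 10010111
Gen 13 (rule 90): 01100101
Gen 14 (rule 26): 11011000
Gen 15 (rule 75): 11011011

Answer: none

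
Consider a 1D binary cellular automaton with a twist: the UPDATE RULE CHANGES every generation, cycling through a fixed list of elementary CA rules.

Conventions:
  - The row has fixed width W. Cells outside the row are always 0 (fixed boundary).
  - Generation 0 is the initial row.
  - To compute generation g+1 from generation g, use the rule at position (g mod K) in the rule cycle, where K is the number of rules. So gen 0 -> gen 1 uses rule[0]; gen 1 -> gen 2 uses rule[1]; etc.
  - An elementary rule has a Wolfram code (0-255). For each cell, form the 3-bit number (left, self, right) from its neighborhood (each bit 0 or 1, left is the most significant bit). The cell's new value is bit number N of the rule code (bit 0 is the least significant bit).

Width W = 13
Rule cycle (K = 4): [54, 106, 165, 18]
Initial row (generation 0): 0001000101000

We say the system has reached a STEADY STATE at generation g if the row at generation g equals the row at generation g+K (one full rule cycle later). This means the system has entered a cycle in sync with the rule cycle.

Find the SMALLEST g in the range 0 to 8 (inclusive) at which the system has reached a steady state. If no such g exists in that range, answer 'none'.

Answer: none

Derivation:
Gen 0: 0001000101000
Gen 1 (rule 54): 0011101111100
Gen 2 (rule 106): 0110111000100
Gen 3 (rule 165): 0001010010101
Gen 4 (rule 18): 0010001100000
Gen 5 (rule 54): 0111010010000
Gen 6 (rule 106): 1101100100000
Gen 7 (rule 165): 0010000101111
Gen 8 (rule 18): 0101001000000
Gen 9 (rule 54): 1111111100000
Gen 10 (rule 106): 1000000100000
Gen 11 (rule 165): 1011110101111
Gen 12 (rule 18): 0000000000000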